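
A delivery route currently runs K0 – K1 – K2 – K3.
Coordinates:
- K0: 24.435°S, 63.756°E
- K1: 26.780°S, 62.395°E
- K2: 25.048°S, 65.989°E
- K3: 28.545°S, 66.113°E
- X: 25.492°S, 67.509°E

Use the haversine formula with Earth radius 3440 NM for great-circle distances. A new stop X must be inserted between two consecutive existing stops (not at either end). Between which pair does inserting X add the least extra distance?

between K2 and K3

Added distance for inserting X between each consecutive pair:
K0–K1: 341.3 NM
K1–K2: 152.8 NM
K2–K3: 74.6 NM
Smallest added distance is 74.6 NM, inserting between K2 and K3.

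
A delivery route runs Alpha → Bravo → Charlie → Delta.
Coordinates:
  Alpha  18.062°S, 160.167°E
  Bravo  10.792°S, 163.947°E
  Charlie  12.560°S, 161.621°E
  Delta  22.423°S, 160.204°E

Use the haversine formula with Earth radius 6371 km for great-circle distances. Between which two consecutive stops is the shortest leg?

Bravo–Charlie

Leg distances:
Alpha→Bravo: 904.9 km
Bravo→Charlie: 320.6 km
Charlie→Delta: 1106.9 km
The shortest leg is Bravo–Charlie at 320.6 km.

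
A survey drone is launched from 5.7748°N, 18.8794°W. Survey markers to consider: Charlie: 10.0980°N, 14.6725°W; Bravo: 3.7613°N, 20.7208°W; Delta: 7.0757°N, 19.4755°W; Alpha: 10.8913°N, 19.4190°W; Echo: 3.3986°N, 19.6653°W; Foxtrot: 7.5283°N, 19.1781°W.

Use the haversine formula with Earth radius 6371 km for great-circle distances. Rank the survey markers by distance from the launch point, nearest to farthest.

Computing each great-circle distance from 5.7748°N, 18.8794°W:
Delta 7.0757°N, 19.4755°W: 158.9 km
Foxtrot 7.5283°N, 19.1781°W: 197.8 km
Echo 3.3986°N, 19.6653°W: 278.2 km
Bravo 3.7613°N, 20.7208°W: 302.9 km
Alpha 10.8913°N, 19.4190°W: 572.0 km
Charlie 10.0980°N, 14.6725°W: 667.6 km

Delta, Foxtrot, Echo, Bravo, Alpha, Charlie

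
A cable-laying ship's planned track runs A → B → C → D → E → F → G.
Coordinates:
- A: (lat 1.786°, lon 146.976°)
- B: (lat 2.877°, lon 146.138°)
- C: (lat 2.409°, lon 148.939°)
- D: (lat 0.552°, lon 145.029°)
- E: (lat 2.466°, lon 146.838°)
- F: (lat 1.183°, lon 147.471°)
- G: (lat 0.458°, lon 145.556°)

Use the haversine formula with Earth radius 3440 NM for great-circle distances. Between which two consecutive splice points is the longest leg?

C–D

Leg distances:
A→B: 82.6 NM
B→C: 170.3 NM
C→D: 259.8 NM
D→E: 158.1 NM
E→F: 85.9 NM
F→G: 122.9 NM
The longest leg is C–D at 259.8 NM.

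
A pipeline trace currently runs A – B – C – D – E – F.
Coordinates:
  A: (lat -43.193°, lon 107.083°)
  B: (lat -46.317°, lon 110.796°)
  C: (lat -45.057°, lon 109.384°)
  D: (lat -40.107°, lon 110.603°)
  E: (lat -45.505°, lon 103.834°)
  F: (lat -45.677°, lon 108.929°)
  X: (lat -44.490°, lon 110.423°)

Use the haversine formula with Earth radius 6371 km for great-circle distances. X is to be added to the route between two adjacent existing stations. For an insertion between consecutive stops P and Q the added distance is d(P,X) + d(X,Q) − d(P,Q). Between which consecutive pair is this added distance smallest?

Added distance for inserting X between each consecutive pair:
A–B: 55.0 km
B–C: 130.8 km
C–D: 31.7 km
D–E: 202.7 km
E–F: 309.8 km
Smallest added distance is 31.7 km, inserting between C and D.

between C and D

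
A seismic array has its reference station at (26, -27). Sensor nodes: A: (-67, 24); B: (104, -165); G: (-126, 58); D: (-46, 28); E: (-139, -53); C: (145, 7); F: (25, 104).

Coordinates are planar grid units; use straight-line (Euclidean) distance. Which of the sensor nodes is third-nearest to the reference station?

C

Distances from the reference station ((26, -27)):
D: 90.6
A: 106.1
C: 123.8
F: 131.0
B: 158.5
E: 167.0
G: 174.2
The third-nearest is C at 123.8.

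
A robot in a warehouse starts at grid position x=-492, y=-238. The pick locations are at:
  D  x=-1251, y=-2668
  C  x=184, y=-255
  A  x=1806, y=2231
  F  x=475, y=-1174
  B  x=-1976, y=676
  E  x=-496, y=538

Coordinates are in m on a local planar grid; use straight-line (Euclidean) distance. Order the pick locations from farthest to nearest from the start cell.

A, D, B, F, E, C

Distance from the start cell at x=-492, y=-238 to each:
A x=1806, y=2231: 3372.9 m
D x=-1251, y=-2668: 2545.8 m
B x=-1976, y=676: 1742.9 m
F x=475, y=-1174: 1345.8 m
E x=-496, y=538: 776.0 m
C x=184, y=-255: 676.2 m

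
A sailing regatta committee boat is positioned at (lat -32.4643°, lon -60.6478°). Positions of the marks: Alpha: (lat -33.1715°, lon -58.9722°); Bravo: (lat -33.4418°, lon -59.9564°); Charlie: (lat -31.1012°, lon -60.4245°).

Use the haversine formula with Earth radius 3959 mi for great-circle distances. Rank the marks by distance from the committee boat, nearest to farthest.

Distance from the committee boat at (lat -32.4643°, lon -60.6478°) to each:
Bravo (lat -33.4418°, lon -59.9564°): 78.5 mi
Charlie (lat -31.1012°, lon -60.4245°): 95.1 mi
Alpha (lat -33.1715°, lon -58.9722°): 108.9 mi

Bravo, Charlie, Alpha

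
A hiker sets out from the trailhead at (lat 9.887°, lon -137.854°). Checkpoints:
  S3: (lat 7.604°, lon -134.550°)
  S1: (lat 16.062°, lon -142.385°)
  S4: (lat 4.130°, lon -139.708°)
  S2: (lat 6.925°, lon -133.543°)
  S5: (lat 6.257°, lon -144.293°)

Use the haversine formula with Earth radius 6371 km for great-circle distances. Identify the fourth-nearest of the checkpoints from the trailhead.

Distances from the trailhead ((lat 9.887°, lon -137.854°)):
S3: 443.0 km
S2: 577.3 km
S4: 672.0 km
S5: 815.6 km
S1: 843.9 km
The fourth-nearest is S5 at 815.6 km.

S5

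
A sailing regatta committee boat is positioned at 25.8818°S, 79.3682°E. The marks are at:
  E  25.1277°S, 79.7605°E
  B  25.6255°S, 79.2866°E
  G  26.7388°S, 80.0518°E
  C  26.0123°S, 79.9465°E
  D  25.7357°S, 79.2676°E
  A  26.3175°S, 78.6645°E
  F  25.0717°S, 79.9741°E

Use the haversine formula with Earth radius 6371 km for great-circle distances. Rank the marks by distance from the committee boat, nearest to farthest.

D, B, C, A, E, F, G

Distances from the committee boat:
D 25.7357°S, 79.2676°E: 19.1 km
B 25.6255°S, 79.2866°E: 29.6 km
C 26.0123°S, 79.9465°E: 59.6 km
A 26.3175°S, 78.6645°E: 85.4 km
E 25.1277°S, 79.7605°E: 92.6 km
F 25.0717°S, 79.9741°E: 108.7 km
G 26.7388°S, 80.0518°E: 117.1 km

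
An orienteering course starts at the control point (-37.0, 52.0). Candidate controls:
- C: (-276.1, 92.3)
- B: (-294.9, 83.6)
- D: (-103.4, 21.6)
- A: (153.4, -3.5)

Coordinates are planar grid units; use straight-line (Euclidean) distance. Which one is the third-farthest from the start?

A

Distances from the start ((-37.0, 52.0)):
B: 259.8
C: 242.5
A: 198.3
D: 73.0
The third-farthest is A at 198.3.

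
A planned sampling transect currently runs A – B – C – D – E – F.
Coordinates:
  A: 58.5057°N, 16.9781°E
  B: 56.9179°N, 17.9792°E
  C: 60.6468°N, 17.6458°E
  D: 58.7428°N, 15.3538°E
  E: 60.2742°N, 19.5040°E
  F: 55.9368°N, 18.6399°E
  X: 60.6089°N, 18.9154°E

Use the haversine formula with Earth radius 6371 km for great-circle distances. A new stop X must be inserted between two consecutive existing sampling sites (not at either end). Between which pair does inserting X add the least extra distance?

Added distance for inserting X between each consecutive pair:
A–B: 485.7 km
B–C: 68.2 km
C–D: 109.8 km
D–E: 47.9 km
E–F: 84.1 km
Smallest added distance is 47.9 km, inserting between D and E.

between D and E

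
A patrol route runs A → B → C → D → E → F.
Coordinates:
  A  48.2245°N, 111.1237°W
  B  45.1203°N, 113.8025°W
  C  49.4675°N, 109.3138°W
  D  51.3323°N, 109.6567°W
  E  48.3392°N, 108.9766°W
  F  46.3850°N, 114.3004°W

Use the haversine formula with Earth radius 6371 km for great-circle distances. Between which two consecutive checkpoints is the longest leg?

Leg distances:
A→B: 401.1 km
B→C: 589.9 km
C→D: 208.8 km
D→E: 336.4 km
E→F: 455.9 km
The longest leg is B–C at 589.9 km.

B–C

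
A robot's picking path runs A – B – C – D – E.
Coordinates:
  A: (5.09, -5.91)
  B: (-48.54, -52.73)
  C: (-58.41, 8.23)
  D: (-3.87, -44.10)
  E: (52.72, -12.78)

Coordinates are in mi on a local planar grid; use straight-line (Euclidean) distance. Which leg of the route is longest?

C–D

Leg distances:
A→B: 71.2 mi
B→C: 61.8 mi
C→D: 75.6 mi
D→E: 64.7 mi
The longest leg is C–D at 75.6 mi.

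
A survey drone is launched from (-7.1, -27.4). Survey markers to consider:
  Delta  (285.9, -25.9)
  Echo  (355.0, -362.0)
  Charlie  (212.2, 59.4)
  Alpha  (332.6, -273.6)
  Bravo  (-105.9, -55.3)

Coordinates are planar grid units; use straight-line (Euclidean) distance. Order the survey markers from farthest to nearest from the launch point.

Distances from the launch point:
Echo (355.0, -362.0): 493.0
Alpha (332.6, -273.6): 419.5
Delta (285.9, -25.9): 293.0
Charlie (212.2, 59.4): 235.9
Bravo (-105.9, -55.3): 102.7

Echo, Alpha, Delta, Charlie, Bravo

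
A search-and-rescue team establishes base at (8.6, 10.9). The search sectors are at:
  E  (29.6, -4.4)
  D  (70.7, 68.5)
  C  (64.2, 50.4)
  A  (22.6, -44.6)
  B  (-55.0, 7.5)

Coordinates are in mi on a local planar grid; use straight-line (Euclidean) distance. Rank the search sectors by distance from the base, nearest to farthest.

E, A, B, C, D

Distances from the base:
E (29.6, -4.4): 26.0 mi
A (22.6, -44.6): 57.2 mi
B (-55.0, 7.5): 63.7 mi
C (64.2, 50.4): 68.2 mi
D (70.7, 68.5): 84.7 mi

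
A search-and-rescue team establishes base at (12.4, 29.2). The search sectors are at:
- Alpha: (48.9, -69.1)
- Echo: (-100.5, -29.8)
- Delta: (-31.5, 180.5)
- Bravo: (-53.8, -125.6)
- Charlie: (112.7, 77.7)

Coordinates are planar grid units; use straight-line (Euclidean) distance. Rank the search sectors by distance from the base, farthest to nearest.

Bravo, Delta, Echo, Charlie, Alpha

Computing each straight-line distance from (12.4, 29.2):
Bravo (-53.8, -125.6): 168.4
Delta (-31.5, 180.5): 157.5
Echo (-100.5, -29.8): 127.4
Charlie (112.7, 77.7): 111.4
Alpha (48.9, -69.1): 104.9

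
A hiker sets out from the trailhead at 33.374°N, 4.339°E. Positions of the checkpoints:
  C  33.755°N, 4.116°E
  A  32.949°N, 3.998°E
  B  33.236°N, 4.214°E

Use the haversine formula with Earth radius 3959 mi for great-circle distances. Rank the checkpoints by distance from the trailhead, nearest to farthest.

Distances from the trailhead:
B 33.236°N, 4.214°E: 12.0 mi
C 33.755°N, 4.116°E: 29.3 mi
A 32.949°N, 3.998°E: 35.4 mi

B, C, A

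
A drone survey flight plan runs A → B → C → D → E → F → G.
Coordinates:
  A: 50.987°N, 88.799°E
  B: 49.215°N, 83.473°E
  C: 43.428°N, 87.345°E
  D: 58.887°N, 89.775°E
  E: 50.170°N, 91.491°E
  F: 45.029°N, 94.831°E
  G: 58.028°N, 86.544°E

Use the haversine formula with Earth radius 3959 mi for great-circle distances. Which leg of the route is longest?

C–D

Leg distances:
A→B: 265.8 mi
B→C: 440.3 mi
C→D: 1073.2 mi
D→E: 606.2 mi
E→F: 387.7 mi
F→G: 964.6 mi
The longest leg is C–D at 1073.2 mi.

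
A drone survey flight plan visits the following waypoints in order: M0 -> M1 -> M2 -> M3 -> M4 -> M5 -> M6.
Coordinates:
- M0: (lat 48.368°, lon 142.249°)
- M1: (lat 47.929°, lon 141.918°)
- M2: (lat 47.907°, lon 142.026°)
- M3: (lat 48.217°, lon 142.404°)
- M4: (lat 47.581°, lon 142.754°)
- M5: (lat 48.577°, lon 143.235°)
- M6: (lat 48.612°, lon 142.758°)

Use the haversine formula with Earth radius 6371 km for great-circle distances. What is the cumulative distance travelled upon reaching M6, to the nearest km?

Leg distances:
M0→M1: 54.6 km  (cumulative 54.6 km)
M1→M2: 8.4 km  (cumulative 63.1 km)
M2→M3: 44.5 km  (cumulative 107.5 km)
M3→M4: 75.4 km  (cumulative 182.9 km)
M4→M5: 116.4 km  (cumulative 299.3 km)
M5→M6: 35.3 km  (cumulative 334.6 km)
Cumulative distance at M6 ≈ 335 km.

335 km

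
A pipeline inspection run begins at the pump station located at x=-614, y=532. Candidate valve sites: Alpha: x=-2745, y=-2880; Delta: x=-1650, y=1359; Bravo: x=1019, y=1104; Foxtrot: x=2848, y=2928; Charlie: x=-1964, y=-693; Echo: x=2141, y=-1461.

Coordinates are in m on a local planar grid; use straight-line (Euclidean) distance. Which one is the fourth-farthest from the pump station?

Charlie

Distances from the pump station (x=-614, y=532):
Foxtrot: 4210.3 m
Alpha: 4022.8 m
Echo: 3400.3 m
Charlie: 1822.9 m
Bravo: 1730.3 m
Delta: 1325.6 m
The fourth-farthest is Charlie at 1822.9 m.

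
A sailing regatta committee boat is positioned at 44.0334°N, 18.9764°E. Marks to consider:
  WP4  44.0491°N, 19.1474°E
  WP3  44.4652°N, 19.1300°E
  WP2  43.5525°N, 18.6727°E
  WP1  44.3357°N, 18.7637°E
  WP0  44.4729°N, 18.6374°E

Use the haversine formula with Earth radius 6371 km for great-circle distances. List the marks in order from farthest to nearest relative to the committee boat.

Distances from the committee boat:
WP2 43.5525°N, 18.6727°E: 58.8 km
WP0 44.4729°N, 18.6374°E: 55.8 km
WP3 44.4652°N, 19.1300°E: 49.5 km
WP1 44.3357°N, 18.7637°E: 37.7 km
WP4 44.0491°N, 19.1474°E: 13.8 km

WP2, WP0, WP3, WP1, WP4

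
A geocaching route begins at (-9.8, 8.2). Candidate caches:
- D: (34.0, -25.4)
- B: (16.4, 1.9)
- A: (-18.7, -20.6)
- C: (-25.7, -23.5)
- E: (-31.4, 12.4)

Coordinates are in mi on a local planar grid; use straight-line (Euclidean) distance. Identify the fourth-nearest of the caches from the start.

C

Distances from the start ((-9.8, 8.2)):
E: 22.0 mi
B: 26.9 mi
A: 30.1 mi
C: 35.5 mi
D: 55.2 mi
The fourth-nearest is C at 35.5 mi.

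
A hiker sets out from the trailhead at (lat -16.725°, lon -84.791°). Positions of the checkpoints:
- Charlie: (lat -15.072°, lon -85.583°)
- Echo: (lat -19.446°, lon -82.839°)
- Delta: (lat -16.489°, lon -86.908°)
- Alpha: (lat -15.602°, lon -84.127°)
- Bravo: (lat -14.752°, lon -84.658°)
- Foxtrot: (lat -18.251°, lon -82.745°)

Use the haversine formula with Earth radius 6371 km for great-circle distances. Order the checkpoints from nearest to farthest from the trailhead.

Computing each great-circle distance from (lat -16.725°, lon -84.791°):
Alpha (lat -15.602°, lon -84.127°): 143.6 km
Charlie (lat -15.072°, lon -85.583°): 202.4 km
Bravo (lat -14.752°, lon -84.658°): 219.8 km
Delta (lat -16.489°, lon -86.908°): 227.1 km
Foxtrot (lat -18.251°, lon -82.745°): 275.5 km
Echo (lat -19.446°, lon -82.839°): 366.2 km

Alpha, Charlie, Bravo, Delta, Foxtrot, Echo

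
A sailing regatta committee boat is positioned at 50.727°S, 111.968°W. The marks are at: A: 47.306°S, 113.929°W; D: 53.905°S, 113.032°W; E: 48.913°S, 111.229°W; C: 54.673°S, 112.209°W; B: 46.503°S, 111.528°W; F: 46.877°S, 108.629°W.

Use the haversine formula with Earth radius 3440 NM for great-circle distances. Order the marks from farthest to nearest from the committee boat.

F, B, C, A, D, E

Computing each great-circle distance from 50.727°S, 111.968°W:
F 46.877°S, 108.629°W: 266.1 NM
B 46.503°S, 111.528°W: 254.2 NM
C 54.673°S, 112.209°W: 237.1 NM
A 47.306°S, 113.929°W: 219.4 NM
D 53.905°S, 113.032°W: 194.8 NM
E 48.913°S, 111.229°W: 112.6 NM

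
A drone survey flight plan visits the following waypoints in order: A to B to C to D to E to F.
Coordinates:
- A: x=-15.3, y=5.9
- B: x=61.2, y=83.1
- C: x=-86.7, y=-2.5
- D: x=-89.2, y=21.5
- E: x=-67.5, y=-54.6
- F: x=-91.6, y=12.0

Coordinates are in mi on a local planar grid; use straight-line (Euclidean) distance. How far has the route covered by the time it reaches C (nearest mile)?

280 mi

Leg distances:
A→B: 108.7 mi  (cumulative 108.7 mi)
B→C: 170.9 mi  (cumulative 279.6 mi)
Cumulative distance at C ≈ 280 mi.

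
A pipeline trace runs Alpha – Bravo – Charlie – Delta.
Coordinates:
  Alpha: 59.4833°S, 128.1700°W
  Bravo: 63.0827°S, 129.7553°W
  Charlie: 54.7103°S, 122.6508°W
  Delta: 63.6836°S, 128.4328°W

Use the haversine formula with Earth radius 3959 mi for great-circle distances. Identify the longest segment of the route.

Charlie–Delta

Leg distances:
Alpha→Bravo: 254.2 mi
Bravo→Charlie: 630.8 mi
Charlie→Delta: 652.3 mi
The longest leg is Charlie–Delta at 652.3 mi.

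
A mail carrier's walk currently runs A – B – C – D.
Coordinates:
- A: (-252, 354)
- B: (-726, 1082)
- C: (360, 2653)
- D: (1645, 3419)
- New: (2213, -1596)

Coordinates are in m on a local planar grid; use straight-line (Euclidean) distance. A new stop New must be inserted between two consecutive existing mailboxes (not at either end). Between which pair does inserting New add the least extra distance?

Added distance for inserting New between each consecutive pair:
A–B: 6250.4 m
B–C: 6701.8 m
C–D: 8186.5 m
Smallest added distance is 6250.4 m, inserting between A and B.

between A and B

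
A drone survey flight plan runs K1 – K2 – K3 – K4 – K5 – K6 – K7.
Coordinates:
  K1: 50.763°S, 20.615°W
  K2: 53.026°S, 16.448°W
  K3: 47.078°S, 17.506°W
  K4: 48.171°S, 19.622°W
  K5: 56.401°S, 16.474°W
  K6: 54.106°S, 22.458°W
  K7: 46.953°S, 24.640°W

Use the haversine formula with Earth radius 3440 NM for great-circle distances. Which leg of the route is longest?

Leg distances:
K1→K2: 205.6 NM
K2→K3: 359.4 NM
K3→K4: 107.9 NM
K4→K5: 507.3 NM
K5→K6: 246.7 NM
K6→K7: 437.4 NM
The longest leg is K4–K5 at 507.3 NM.

K4–K5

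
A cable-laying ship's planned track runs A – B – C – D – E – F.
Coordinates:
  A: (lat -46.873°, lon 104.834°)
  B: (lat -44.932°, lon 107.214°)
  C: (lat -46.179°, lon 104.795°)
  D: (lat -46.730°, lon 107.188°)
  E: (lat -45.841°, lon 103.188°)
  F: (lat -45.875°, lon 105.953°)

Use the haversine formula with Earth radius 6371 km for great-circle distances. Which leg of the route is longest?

D–E

Leg distances:
A→B: 283.7 km
B→C: 233.9 km
C→D: 193.3 km
D→E: 322.8 km
E→F: 214.1 km
The longest leg is D–E at 322.8 km.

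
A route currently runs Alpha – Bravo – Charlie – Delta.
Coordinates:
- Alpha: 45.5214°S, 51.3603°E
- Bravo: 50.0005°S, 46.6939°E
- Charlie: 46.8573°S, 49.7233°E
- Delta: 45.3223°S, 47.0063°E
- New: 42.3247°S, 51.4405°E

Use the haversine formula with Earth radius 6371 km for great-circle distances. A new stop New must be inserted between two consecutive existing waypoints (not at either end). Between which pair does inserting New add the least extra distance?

Added distance for inserting New between each consecutive pair:
Alpha–Bravo: 675.8 km
Bravo–Charlie: 1035.2 km
Charlie–Delta: 739.1 km
Smallest added distance is 675.8 km, inserting between Alpha and Bravo.

between Alpha and Bravo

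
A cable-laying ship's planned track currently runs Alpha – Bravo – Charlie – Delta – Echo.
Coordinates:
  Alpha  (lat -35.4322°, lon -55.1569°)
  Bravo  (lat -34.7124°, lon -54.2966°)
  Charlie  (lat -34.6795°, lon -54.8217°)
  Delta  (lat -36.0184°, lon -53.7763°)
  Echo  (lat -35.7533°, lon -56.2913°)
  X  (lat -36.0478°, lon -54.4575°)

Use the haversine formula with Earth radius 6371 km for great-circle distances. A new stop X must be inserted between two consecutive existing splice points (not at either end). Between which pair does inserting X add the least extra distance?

Added distance for inserting X between each consecutive pair:
Alpha–Bravo: 130.4 km
Bravo–Charlie: 256.7 km
Charlie–Delta: 40.5 km
Delta–Echo: 1.3 km
Smallest added distance is 1.3 km, inserting between Delta and Echo.

between Delta and Echo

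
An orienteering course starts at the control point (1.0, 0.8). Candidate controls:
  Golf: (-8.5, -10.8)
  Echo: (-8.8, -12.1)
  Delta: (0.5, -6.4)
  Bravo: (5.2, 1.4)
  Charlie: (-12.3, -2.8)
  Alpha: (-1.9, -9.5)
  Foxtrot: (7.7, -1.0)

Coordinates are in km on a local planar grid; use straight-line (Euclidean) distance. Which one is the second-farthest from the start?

Golf

Distances from the start ((1.0, 0.8)):
Echo: 16.2 km
Golf: 15.0 km
Charlie: 13.8 km
Alpha: 10.7 km
Delta: 7.2 km
Foxtrot: 6.9 km
Bravo: 4.2 km
The second-farthest is Golf at 15.0 km.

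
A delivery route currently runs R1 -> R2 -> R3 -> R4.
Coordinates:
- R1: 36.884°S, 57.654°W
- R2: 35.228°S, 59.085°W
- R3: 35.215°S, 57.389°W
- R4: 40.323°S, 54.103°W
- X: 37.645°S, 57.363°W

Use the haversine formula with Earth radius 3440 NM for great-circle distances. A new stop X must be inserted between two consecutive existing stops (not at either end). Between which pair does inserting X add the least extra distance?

between R3 and R4

Added distance for inserting X between each consecutive pair:
R1–R2: 93.7 NM
R2–R3: 230.0 NM
R3–R4: 23.2 NM
Smallest added distance is 23.2 NM, inserting between R3 and R4.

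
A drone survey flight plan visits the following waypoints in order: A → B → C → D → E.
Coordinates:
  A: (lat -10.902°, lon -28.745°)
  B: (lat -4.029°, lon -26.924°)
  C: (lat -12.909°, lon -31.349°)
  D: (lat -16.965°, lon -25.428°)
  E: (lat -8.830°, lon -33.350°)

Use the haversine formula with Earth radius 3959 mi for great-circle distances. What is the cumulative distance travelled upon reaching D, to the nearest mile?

1659 mi

Leg distances:
A→B: 491.0 mi  (cumulative 491.0 mi)
B→C: 683.9 mi  (cumulative 1174.9 mi)
C→D: 484.5 mi  (cumulative 1659.4 mi)
Cumulative distance at D ≈ 1659 mi.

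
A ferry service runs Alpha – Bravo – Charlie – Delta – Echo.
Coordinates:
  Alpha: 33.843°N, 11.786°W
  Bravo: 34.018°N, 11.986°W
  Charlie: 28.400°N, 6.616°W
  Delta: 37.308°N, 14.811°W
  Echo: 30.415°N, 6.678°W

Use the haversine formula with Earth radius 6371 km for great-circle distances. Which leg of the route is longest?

Leg distances:
Alpha→Bravo: 26.8 km
Bravo→Charlie: 806.6 km
Charlie→Delta: 1250.7 km
Delta→Echo: 1072.2 km
The longest leg is Charlie–Delta at 1250.7 km.

Charlie–Delta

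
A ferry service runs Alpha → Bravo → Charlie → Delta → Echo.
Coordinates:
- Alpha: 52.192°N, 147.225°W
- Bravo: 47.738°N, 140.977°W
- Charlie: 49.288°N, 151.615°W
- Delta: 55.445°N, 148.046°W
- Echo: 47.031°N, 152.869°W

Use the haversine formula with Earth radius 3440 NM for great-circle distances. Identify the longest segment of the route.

Leg distances:
Alpha→Bravo: 359.9 NM
Bravo→Charlie: 432.8 NM
Charlie→Delta: 392.0 NM
Delta→Echo: 536.4 NM
The longest leg is Delta–Echo at 536.4 NM.

Delta–Echo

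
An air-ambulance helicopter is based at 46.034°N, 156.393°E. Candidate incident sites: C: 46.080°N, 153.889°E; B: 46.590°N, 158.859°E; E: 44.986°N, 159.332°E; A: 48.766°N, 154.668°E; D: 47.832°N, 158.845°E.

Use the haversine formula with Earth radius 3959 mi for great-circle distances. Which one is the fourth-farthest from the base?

Distances from the base (46.034°N, 156.393°E):
A: 205.3 mi
D: 169.7 mi
E: 159.7 mi
B: 123.8 mi
C: 120.1 mi
The fourth-farthest is B at 123.8 mi.

B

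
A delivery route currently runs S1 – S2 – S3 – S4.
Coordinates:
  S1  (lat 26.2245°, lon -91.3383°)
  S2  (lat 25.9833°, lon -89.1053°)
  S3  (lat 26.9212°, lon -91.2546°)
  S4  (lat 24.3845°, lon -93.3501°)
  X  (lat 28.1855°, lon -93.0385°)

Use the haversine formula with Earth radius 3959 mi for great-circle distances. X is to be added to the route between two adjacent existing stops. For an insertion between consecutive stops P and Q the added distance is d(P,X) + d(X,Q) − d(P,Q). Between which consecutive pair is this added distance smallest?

between S3 and S4

Added distance for inserting X between each consecutive pair:
S1–S2: 317.4 mi
S2–S3: 277.8 mi
S3–S4: 184.7 mi
Smallest added distance is 184.7 mi, inserting between S3 and S4.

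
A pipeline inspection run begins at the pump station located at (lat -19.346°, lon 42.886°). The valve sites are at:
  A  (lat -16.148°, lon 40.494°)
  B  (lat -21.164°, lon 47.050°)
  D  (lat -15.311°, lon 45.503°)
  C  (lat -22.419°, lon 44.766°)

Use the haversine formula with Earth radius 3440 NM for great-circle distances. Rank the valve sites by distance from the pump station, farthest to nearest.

D, B, A, C

Computing each great-circle distance from (lat -19.346°, lon 42.886°):
D (lat -15.311°, lon 45.503°): 284.9 NM
B (lat -21.164°, lon 47.050°): 258.7 NM
A (lat -16.148°, lon 40.494°): 235.7 NM
C (lat -22.419°, lon 44.766°): 212.5 NM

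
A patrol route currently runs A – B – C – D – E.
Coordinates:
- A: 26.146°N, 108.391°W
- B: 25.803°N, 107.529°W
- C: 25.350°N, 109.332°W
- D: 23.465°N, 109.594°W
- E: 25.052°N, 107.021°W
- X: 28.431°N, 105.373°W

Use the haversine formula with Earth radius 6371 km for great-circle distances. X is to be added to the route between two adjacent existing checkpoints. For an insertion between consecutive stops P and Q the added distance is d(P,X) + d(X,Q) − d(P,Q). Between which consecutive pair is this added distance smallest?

between A and B

Added distance for inserting X between each consecutive pair:
A–B: 659.3 km
B–C: 695.1 km
C–D: 1004.6 km
D–E: 789.7 km
Smallest added distance is 659.3 km, inserting between A and B.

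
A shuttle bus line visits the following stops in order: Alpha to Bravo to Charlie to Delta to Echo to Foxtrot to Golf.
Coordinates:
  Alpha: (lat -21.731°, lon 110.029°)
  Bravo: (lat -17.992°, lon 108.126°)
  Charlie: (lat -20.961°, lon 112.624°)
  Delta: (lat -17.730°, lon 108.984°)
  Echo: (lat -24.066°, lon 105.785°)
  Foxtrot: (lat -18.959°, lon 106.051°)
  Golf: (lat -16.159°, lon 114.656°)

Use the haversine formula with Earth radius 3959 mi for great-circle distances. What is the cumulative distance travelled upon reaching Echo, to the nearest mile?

1454 mi

Leg distances:
Alpha→Bravo: 286.4 mi  (cumulative 286.4 mi)
Bravo→Charlie: 357.7 mi  (cumulative 644.1 mi)
Charlie→Delta: 325.8 mi  (cumulative 969.9 mi)
Delta→Echo: 484.0 mi  (cumulative 1453.8 mi)
Cumulative distance at Echo ≈ 1454 mi.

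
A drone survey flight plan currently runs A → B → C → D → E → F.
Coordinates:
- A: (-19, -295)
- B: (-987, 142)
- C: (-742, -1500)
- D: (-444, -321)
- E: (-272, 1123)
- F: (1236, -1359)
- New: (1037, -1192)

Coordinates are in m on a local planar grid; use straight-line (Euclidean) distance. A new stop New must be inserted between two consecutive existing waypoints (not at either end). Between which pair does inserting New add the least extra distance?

Added distance for inserting New between each consecutive pair:
A–B: 2747.6 m
B–C: 2569.4 m
C–D: 2307.5 m
D–E: 2923.4 m
E–F: 15.0 m
Smallest added distance is 15.0 m, inserting between E and F.

between E and F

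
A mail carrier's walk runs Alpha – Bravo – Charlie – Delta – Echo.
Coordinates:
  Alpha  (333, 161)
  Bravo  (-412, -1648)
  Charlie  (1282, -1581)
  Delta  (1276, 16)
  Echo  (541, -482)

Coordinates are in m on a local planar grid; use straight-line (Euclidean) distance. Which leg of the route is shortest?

Delta–Echo

Leg distances:
Alpha→Bravo: 1956.4 m
Bravo→Charlie: 1695.3 m
Charlie→Delta: 1597.0 m
Delta→Echo: 887.8 m
The shortest leg is Delta–Echo at 887.8 m.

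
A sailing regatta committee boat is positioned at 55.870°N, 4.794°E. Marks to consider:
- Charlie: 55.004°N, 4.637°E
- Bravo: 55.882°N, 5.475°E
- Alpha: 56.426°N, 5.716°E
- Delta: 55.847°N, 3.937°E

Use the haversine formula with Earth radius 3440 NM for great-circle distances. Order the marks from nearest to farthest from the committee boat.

Bravo, Delta, Alpha, Charlie

Computing each great-circle distance from 55.870°N, 4.794°E:
Bravo 55.882°N, 5.475°E: 22.9 NM
Delta 55.847°N, 3.937°E: 28.9 NM
Alpha 56.426°N, 5.716°E: 45.4 NM
Charlie 55.004°N, 4.637°E: 52.3 NM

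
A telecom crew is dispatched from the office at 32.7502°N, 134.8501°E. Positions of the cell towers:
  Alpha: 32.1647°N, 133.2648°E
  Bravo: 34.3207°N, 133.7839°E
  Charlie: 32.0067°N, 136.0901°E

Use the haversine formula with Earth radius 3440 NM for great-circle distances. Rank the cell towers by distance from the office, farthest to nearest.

Distance from the office at 32.7502°N, 134.8501°E to each:
Bravo 34.3207°N, 133.7839°E: 108.3 NM
Alpha 32.1647°N, 133.2648°E: 87.7 NM
Charlie 32.0067°N, 136.0901°E: 77.1 NM

Bravo, Alpha, Charlie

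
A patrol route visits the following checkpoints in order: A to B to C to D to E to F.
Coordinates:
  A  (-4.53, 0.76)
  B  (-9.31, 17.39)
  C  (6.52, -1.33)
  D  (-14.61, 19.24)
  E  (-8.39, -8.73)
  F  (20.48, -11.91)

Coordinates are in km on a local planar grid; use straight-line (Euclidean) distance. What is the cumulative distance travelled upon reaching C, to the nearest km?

Leg distances:
A→B: 17.3 km  (cumulative 17.3 km)
B→C: 24.5 km  (cumulative 41.8 km)
Cumulative distance at C ≈ 42 km.

42 km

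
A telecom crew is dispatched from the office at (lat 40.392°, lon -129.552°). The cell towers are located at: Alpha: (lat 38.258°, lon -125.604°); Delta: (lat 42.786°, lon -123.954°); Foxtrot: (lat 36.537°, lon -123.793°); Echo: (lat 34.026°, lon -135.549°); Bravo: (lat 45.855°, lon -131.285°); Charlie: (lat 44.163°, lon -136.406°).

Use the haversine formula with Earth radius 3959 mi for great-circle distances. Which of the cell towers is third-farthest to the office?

Foxtrot

Distances from the office ((lat 40.392°, lon -129.552°)):
Echo: 549.6 mi
Charlie: 436.4 mi
Foxtrot: 409.8 mi
Bravo: 387.4 mi
Delta: 333.2 mi
Alpha: 257.4 mi
The third-farthest is Foxtrot at 409.8 mi.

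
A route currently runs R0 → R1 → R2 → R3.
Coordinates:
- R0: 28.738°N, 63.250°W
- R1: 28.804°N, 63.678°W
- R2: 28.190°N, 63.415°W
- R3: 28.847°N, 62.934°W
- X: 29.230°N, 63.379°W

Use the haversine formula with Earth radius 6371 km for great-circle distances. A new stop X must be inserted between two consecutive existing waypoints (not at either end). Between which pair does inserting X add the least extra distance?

Added distance for inserting X between each consecutive pair:
R0–R1: 69.4 km
R1–R2: 98.3 km
R2–R3: 89.5 km
Smallest added distance is 69.4 km, inserting between R0 and R1.

between R0 and R1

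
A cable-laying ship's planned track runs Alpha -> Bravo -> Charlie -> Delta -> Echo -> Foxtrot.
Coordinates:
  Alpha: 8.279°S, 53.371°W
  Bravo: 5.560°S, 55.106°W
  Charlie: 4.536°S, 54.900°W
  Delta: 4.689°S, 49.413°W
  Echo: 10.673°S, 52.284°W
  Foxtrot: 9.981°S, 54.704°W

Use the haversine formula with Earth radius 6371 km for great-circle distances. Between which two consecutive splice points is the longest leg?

Delta–Echo

Leg distances:
Alpha→Bravo: 357.9 km
Bravo→Charlie: 116.1 km
Charlie→Delta: 608.4 km
Delta→Echo: 736.7 km
Echo→Foxtrot: 275.7 km
The longest leg is Delta–Echo at 736.7 km.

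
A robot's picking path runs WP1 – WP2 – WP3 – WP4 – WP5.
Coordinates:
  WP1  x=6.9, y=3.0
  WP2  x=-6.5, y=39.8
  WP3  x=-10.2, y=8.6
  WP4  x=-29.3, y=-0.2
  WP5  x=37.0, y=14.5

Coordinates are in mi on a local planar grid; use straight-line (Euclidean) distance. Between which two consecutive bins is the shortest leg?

Leg distances:
WP1→WP2: 39.2 mi
WP2→WP3: 31.4 mi
WP3→WP4: 21.0 mi
WP4→WP5: 67.9 mi
The shortest leg is WP3–WP4 at 21.0 mi.

WP3–WP4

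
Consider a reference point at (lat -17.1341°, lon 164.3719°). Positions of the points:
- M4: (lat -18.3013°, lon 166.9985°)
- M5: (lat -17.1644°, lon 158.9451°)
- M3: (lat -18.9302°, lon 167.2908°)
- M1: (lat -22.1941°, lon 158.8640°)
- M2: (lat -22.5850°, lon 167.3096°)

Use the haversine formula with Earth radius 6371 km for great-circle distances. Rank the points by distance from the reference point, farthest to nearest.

M1, M2, M5, M3, M4

Distances from the reference point:
M1 (lat -22.1941°, lon 158.8640°): 805.5 km
M2 (lat -22.5850°, lon 167.3096°): 679.5 km
M5 (lat -17.1644°, lon 158.9451°): 576.6 km
M3 (lat -18.9302°, lon 167.2908°): 367.6 km
M4 (lat -18.3013°, lon 166.9985°): 307.0 km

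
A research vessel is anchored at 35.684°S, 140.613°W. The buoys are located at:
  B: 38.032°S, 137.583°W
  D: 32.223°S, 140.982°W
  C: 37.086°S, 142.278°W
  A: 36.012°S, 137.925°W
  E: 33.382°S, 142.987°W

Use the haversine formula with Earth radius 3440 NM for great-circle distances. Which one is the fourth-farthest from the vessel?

A

Distances from the vessel (35.684°S, 140.613°W):
D: 208.6 NM
B: 202.6 NM
E: 181.3 NM
A: 132.3 NM
C: 116.5 NM
The fourth-farthest is A at 132.3 NM.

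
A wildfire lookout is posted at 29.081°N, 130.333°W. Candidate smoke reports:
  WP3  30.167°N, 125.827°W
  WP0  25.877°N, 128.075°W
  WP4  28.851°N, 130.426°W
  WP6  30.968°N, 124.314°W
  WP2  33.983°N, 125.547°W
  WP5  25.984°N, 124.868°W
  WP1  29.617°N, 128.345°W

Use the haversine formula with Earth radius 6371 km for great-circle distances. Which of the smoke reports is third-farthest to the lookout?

WP6

Distances from the lookout (29.081°N, 130.333°W):
WP2: 708.9 km
WP5: 639.4 km
WP6: 616.2 km
WP3: 451.9 km
WP0: 420.1 km
WP1: 201.7 km
WP4: 27.1 km
The third-farthest is WP6 at 616.2 km.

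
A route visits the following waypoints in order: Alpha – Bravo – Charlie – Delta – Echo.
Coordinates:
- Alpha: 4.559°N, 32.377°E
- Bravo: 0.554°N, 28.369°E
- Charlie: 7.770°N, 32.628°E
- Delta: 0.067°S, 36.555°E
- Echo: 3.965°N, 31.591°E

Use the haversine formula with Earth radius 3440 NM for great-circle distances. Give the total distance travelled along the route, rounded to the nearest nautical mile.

Leg distances:
Alpha→Bravo: 340.0 NM  (cumulative 340.0 NM)
Bravo→Charlie: 502.6 NM  (cumulative 842.6 NM)
Charlie→Delta: 526.0 NM  (cumulative 1368.6 NM)
Delta→Echo: 383.8 NM  (cumulative 1752.4 NM)
Total route length ≈ 1752 NM.

1752 NM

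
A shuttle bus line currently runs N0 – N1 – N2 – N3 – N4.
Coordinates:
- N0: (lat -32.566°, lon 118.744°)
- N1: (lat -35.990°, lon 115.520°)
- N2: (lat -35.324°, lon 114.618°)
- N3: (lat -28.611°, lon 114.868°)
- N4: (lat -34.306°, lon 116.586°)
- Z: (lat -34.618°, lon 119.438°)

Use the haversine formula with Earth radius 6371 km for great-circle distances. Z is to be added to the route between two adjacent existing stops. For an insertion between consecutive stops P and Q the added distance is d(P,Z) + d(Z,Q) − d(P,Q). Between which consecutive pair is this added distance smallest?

between N0 and N1

Added distance for inserting Z between each consecutive pair:
N0–N1: 141.6 km
N1–N2: 722.8 km
N2–N3: 494.9 km
N3–N4: 405.5 km
Smallest added distance is 141.6 km, inserting between N0 and N1.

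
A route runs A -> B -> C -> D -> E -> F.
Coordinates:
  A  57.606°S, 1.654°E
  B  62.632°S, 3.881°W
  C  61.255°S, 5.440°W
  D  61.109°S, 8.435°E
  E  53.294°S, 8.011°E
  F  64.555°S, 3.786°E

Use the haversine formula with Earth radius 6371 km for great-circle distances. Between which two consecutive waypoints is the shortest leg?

B–C

Leg distances:
A→B: 636.9 km
B→C: 173.5 km
C→D: 742.5 km
D→E: 869.4 km
E→F: 1274.7 km
The shortest leg is B–C at 173.5 km.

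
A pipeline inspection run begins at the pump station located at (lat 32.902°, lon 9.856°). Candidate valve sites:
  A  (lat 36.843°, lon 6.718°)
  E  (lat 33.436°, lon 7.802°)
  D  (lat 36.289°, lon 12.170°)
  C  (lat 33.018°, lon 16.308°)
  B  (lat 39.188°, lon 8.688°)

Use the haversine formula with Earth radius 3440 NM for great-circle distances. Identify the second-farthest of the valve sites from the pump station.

C

Distance to each, sorted:
B: 381.6 NM
C: 325.0 NM
A: 282.6 NM
D: 233.3 NM
E: 108.1 NM
The second-farthest is C at 325.0 NM.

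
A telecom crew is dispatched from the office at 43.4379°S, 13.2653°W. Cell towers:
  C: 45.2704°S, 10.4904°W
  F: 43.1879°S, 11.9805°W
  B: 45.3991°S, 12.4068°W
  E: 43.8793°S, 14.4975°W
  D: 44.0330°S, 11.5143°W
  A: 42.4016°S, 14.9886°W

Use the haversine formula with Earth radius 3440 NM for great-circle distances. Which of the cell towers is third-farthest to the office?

Distances from the office (43.4379°S, 13.2653°W):
C: 162.1 NM
B: 123.4 NM
A: 98.0 NM
D: 83.9 NM
E: 59.7 NM
F: 58.1 NM
The third-farthest is A at 98.0 NM.

A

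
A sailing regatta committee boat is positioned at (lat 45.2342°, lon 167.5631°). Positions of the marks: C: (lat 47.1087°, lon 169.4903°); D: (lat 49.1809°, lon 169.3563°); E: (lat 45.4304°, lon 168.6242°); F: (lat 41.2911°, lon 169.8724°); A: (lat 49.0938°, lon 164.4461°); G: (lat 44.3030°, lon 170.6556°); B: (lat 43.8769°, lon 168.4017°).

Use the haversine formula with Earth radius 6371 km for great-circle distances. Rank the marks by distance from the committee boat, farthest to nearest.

A, F, D, G, C, B, E

Computing each great-circle distance from (lat 45.2342°, lon 167.5631°):
A (lat 49.0938°, lon 164.4461°): 489.5 km
F (lat 41.2911°, lon 169.8724°): 476.6 km
D (lat 49.1809°, lon 169.3563°): 459.2 km
G (lat 44.3030°, lon 170.6556°): 265.2 km
C (lat 47.1087°, lon 169.4903°): 255.8 km
B (lat 43.8769°, lon 168.4017°): 164.9 km
E (lat 45.4304°, lon 168.6242°): 85.8 km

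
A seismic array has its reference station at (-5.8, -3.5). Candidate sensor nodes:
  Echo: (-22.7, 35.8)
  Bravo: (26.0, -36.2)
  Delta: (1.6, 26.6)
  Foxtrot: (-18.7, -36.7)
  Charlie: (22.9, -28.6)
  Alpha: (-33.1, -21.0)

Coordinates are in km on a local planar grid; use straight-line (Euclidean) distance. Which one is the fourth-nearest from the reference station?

Charlie

Distance to each, sorted:
Delta: 31.0 km
Alpha: 32.4 km
Foxtrot: 35.6 km
Charlie: 38.1 km
Echo: 42.8 km
Bravo: 45.6 km
The fourth-nearest is Charlie at 38.1 km.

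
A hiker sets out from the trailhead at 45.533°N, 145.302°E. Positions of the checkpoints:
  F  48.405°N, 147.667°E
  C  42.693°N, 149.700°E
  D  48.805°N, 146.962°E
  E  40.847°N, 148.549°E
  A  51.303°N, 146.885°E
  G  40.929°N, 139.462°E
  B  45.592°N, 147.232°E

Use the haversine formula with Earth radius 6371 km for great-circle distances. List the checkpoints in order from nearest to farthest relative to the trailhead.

B, F, D, C, E, A, G

Distances from the trailhead:
B 45.592°N, 147.232°E: 150.4 km
F 48.405°N, 147.667°E: 366.3 km
D 48.805°N, 146.962°E: 384.8 km
C 42.693°N, 149.700°E: 472.1 km
E 40.847°N, 148.549°E: 583.6 km
A 51.303°N, 146.885°E: 652.1 km
G 40.929°N, 139.462°E: 696.7 km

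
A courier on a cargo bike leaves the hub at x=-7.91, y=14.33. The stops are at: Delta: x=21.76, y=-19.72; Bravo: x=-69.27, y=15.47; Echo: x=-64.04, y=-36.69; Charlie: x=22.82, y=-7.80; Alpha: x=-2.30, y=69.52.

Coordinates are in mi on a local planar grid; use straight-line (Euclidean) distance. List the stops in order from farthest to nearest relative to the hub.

Computing each straight-line distance from x=-7.91, y=14.33:
Echo x=-64.04, y=-36.69: 75.9 mi
Bravo x=-69.27, y=15.47: 61.4 mi
Alpha x=-2.30, y=69.52: 55.5 mi
Delta x=21.76, y=-19.72: 45.2 mi
Charlie x=22.82, y=-7.80: 37.9 mi

Echo, Bravo, Alpha, Delta, Charlie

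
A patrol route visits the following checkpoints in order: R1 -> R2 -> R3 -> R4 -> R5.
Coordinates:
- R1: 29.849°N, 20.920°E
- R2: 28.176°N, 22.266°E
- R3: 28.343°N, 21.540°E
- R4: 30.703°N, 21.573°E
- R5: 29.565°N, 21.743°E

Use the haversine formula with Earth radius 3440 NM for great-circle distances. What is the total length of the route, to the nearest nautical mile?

Leg distances:
R1→R2: 122.8 NM  (cumulative 122.8 NM)
R2→R3: 39.7 NM  (cumulative 162.5 NM)
R3→R4: 141.7 NM  (cumulative 304.2 NM)
R4→R5: 68.9 NM  (cumulative 373.1 NM)
Total route length ≈ 373 NM.

373 NM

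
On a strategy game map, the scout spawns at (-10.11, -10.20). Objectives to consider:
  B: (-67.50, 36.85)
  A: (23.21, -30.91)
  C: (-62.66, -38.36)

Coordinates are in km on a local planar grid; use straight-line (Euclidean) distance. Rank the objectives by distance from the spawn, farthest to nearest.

B, C, A

Distance from the spawn at (-10.11, -10.20) to each:
B (-67.50, 36.85): 74.2 km
C (-62.66, -38.36): 59.6 km
A (23.21, -30.91): 39.2 km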